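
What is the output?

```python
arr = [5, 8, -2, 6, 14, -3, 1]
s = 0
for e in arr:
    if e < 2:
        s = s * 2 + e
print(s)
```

e=5: not <2
e=8: not <2
e=-2: <2, s = 0*2+(-2) = -2
e=6: not <2
e=14: not <2
e=-3: <2, s = (-2)*2+(-3) = -7
e=1: <2, s = (-7)*2+1 = -13

-13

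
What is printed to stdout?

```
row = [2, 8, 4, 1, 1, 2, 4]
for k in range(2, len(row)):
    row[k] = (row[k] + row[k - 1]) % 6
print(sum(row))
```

19

k=2: row[2] = (4+8)%6 = 0 → [2, 8, 0, 1, 1, 2, 4]
k=3: row[3] = (1+0)%6 = 1 → [2, 8, 0, 1, 1, 2, 4]
k=4: row[4] = (1+1)%6 = 2 → [2, 8, 0, 1, 2, 2, 4]
k=5: row[5] = (2+2)%6 = 4 → [2, 8, 0, 1, 2, 4, 4]
k=6: row[6] = (4+4)%6 = 2 → [2, 8, 0, 1, 2, 4, 2]
sum = 19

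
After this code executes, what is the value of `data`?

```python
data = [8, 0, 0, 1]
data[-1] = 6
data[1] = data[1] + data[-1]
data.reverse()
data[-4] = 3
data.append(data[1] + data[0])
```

data[-1] = 6 → [8, 0, 0, 6]
data[1] = data[1]+data[-1] = 0+6 = 6 → [8, 6, 0, 6]
reverse → [6, 0, 6, 8]
data[-4] = 3 → [3, 0, 6, 8]
append data[1]+data[0] = 0+3 = 3 → [3, 0, 6, 8, 3]

[3, 0, 6, 8, 3]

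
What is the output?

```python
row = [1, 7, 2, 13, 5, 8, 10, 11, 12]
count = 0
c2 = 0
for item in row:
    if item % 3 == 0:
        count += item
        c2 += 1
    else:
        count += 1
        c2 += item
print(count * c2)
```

1160

item=1: not %3==0, count = 0+1 = 1; c2=1
item=7: not %3==0, count = 1+1 = 2; c2=8
item=2: not %3==0, count = 2+1 = 3; c2=10
item=13: not %3==0, count = 3+1 = 4; c2=23
item=5: not %3==0, count = 4+1 = 5; c2=28
item=8: not %3==0, count = 5+1 = 6; c2=36
item=10: not %3==0, count = 6+1 = 7; c2=46
item=11: not %3==0, count = 7+1 = 8; c2=57
item=12: %3==0, count = 8+12 = 20; c2=58
count*c2 = 20*58 = 1160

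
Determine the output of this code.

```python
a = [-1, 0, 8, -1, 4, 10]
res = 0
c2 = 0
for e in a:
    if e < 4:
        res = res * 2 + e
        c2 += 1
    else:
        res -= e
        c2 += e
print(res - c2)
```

-60

e=-1: <4, res = 0*2+(-1) = -1; c2=1
e=0: <4, res = (-1)*2+0 = -2; c2=2
e=8: not <4, res = (-2)-8 = -10; c2=10
e=-1: <4, res = (-10)*2+(-1) = -21; c2=11
e=4: not <4, res = (-21)-4 = -25; c2=15
e=10: not <4, res = (-25)-10 = -35; c2=25
res-c2 = (-35)-25 = -60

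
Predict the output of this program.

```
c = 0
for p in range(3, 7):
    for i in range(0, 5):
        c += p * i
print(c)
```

p=3,i=0: c = 0+0 = 0
p=3,i=1: c = 0+3 = 3
p=3,i=2: c = 3+6 = 9
p=3,i=3: c = 9+9 = 18
p=3,i=4: c = 18+12 = 30
p=4,i=0: c = 30+0 = 30
p=4,i=1: c = 30+4 = 34
p=4,i=2: c = 34+8 = 42
p=4,i=3: c = 42+12 = 54
p=4,i=4: c = 54+16 = 70
p=5,i=0: c = 70+0 = 70
p=5,i=1: c = 70+5 = 75
p=5,i=2: c = 75+10 = 85
p=5,i=3: c = 85+15 = 100
p=5,i=4: c = 100+20 = 120
p=6,i=0: c = 120+0 = 120
p=6,i=1: c = 120+6 = 126
p=6,i=2: c = 126+12 = 138
p=6,i=3: c = 138+18 = 156
p=6,i=4: c = 156+24 = 180

180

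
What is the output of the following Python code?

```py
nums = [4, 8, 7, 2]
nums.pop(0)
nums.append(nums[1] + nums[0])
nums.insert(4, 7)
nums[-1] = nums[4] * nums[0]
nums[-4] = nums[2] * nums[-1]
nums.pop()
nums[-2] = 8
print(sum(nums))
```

143

pop(0) removes 4 → [8, 7, 2]
append nums[1]+nums[0] = 7+8 = 15 → [8, 7, 2, 15]
insert 7 at 4 → [8, 7, 2, 15, 7]
nums[-1] = nums[4]*nums[0] = 7*8 = 56 → [8, 7, 2, 15, 56]
nums[-4] = nums[2]*nums[-1] = 2*56 = 112 → [8, 112, 2, 15, 56]
pop() removes 56 → [8, 112, 2, 15]
nums[-2] = 8 → [8, 112, 8, 15]
sum = 143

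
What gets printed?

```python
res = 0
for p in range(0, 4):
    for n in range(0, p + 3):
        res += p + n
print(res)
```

66

p=0,n=0: res = 0+0 = 0
p=0,n=1: res = 0+1 = 1
p=0,n=2: res = 1+2 = 3
p=1,n=0: res = 3+1 = 4
p=1,n=1: res = 4+2 = 6
p=1,n=2: res = 6+3 = 9
p=1,n=3: res = 9+4 = 13
p=2,n=0: res = 13+2 = 15
p=2,n=1: res = 15+3 = 18
p=2,n=2: res = 18+4 = 22
p=2,n=3: res = 22+5 = 27
p=2,n=4: res = 27+6 = 33
p=3,n=0: res = 33+3 = 36
p=3,n=1: res = 36+4 = 40
p=3,n=2: res = 40+5 = 45
p=3,n=3: res = 45+6 = 51
p=3,n=4: res = 51+7 = 58
p=3,n=5: res = 58+8 = 66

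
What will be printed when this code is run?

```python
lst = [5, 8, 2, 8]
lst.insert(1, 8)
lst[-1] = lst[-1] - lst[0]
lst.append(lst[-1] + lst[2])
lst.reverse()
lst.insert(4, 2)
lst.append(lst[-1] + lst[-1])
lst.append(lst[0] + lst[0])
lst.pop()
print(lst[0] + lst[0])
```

insert 8 at 1 → [5, 8, 8, 2, 8]
lst[-1] = lst[-1]-lst[0] = 8-5 = 3 → [5, 8, 8, 2, 3]
append lst[-1]+lst[2] = 3+8 = 11 → [5, 8, 8, 2, 3, 11]
reverse → [11, 3, 2, 8, 8, 5]
insert 2 at 4 → [11, 3, 2, 8, 2, 8, 5]
append lst[-1]+lst[-1] = 5+5 = 10 → [11, 3, 2, 8, 2, 8, 5, 10]
append lst[0]+lst[0] = 11+11 = 22 → [11, 3, 2, 8, 2, 8, 5, 10, 22]
pop() removes 22 → [11, 3, 2, 8, 2, 8, 5, 10]
lst[0]+lst[0] = 11+11 = 22

22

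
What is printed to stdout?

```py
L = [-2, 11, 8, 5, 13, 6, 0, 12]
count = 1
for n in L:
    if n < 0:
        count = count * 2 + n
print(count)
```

0

n=-2: <0, count = 1*2+(-2) = 0
n=11: not <0
n=8: not <0
n=5: not <0
n=13: not <0
n=6: not <0
n=0: not <0
n=12: not <0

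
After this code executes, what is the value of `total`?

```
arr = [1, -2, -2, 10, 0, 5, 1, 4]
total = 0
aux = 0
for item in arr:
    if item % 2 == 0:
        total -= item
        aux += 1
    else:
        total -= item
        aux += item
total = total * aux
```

-204

item=1: not even, total = 0-1 = -1; aux=1
item=-2: even, total = (-1)-(-2) = 1; aux=2
item=-2: even, total = 1-(-2) = 3; aux=3
item=10: even, total = 3-10 = -7; aux=4
item=0: even, total = (-7)-0 = -7; aux=5
item=5: not even, total = (-7)-5 = -12; aux=10
item=1: not even, total = (-12)-1 = -13; aux=11
item=4: even, total = (-13)-4 = -17; aux=12
total*aux = (-17)*12 = -204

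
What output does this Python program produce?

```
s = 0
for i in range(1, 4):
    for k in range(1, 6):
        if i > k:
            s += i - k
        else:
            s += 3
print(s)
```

i=1,k=1: not 1>1, s = 0+3 = 3
i=1,k=2: not 1>2, s = 3+3 = 6
i=1,k=3: not 1>3, s = 6+3 = 9
i=1,k=4: not 1>4, s = 9+3 = 12
i=1,k=5: not 1>5, s = 12+3 = 15
i=2,k=1: 2>1, s = 15+1 = 16
i=2,k=2: not 2>2, s = 16+3 = 19
i=2,k=3: not 2>3, s = 19+3 = 22
i=2,k=4: not 2>4, s = 22+3 = 25
i=2,k=5: not 2>5, s = 25+3 = 28
i=3,k=1: 3>1, s = 28+2 = 30
i=3,k=2: 3>2, s = 30+1 = 31
i=3,k=3: not 3>3, s = 31+3 = 34
i=3,k=4: not 3>4, s = 34+3 = 37
i=3,k=5: not 3>5, s = 37+3 = 40

40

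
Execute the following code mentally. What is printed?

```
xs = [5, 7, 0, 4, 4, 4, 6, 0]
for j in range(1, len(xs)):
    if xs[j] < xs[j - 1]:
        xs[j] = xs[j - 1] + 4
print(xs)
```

j=1: 7>=5, unchanged → [5, 7, 0, 4, 4, 4, 6, 0]
j=2: 0<7, xs[2] = 7+4 = 11 → [5, 7, 11, 4, 4, 4, 6, 0]
j=3: 4<11, xs[3] = 11+4 = 15 → [5, 7, 11, 15, 4, 4, 6, 0]
j=4: 4<15, xs[4] = 15+4 = 19 → [5, 7, 11, 15, 19, 4, 6, 0]
j=5: 4<19, xs[5] = 19+4 = 23 → [5, 7, 11, 15, 19, 23, 6, 0]
j=6: 6<23, xs[6] = 23+4 = 27 → [5, 7, 11, 15, 19, 23, 27, 0]
j=7: 0<27, xs[7] = 27+4 = 31 → [5, 7, 11, 15, 19, 23, 27, 31]

[5, 7, 11, 15, 19, 23, 27, 31]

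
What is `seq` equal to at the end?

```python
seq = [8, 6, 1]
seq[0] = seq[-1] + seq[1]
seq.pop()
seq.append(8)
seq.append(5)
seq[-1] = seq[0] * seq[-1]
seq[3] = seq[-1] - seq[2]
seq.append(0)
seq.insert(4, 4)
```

seq[0] = seq[-1]+seq[1] = 1+6 = 7 → [7, 6, 1]
pop() removes 1 → [7, 6]
append 8 → [7, 6, 8]
append 5 → [7, 6, 8, 5]
seq[-1] = seq[0]*seq[-1] = 7*5 = 35 → [7, 6, 8, 35]
seq[3] = seq[-1]-seq[2] = 35-8 = 27 → [7, 6, 8, 27]
append 0 → [7, 6, 8, 27, 0]
insert 4 at 4 → [7, 6, 8, 27, 4, 0]

[7, 6, 8, 27, 4, 0]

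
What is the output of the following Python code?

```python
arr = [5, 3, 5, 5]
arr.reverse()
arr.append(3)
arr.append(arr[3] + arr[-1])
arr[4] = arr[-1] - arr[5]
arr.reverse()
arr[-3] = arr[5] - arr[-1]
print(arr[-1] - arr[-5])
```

5

reverse → [5, 5, 3, 5]
append 3 → [5, 5, 3, 5, 3]
append arr[3]+arr[-1] = 5+3 = 8 → [5, 5, 3, 5, 3, 8]
arr[4] = arr[-1]-arr[5] = 8-8 = 0 → [5, 5, 3, 5, 0, 8]
reverse → [8, 0, 5, 3, 5, 5]
arr[-3] = arr[5]-arr[-1] = 5-5 = 0 → [8, 0, 5, 0, 5, 5]
arr[-1]-arr[-5] = 5-0 = 5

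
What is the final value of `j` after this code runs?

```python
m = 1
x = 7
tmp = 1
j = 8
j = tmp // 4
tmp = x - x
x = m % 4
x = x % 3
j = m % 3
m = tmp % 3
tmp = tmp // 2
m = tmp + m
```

1

j = 1//4 = 0
tmp = 7-7 = 0
x = 1%4 = 1
x = 1%3 = 1
j = 1%3 = 1
m = 0%3 = 0
tmp = 0//2 = 0
m = 0+0 = 0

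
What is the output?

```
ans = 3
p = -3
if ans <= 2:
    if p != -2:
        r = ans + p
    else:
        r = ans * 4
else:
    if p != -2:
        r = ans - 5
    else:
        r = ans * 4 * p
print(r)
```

-2

ans=3, p=-3
ans <= 2 is False; p != -2 is True
→ r = ans - 5 = -2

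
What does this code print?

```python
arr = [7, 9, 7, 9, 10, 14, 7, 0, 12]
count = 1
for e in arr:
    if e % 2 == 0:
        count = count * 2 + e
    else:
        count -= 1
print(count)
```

96

e=7: not even, count = 1-1 = 0
e=9: not even, count = 0-1 = -1
e=7: not even, count = (-1)-1 = -2
e=9: not even, count = (-2)-1 = -3
e=10: even, count = (-3)*2+10 = 4
e=14: even, count = 4*2+14 = 22
e=7: not even, count = 22-1 = 21
e=0: even, count = 21*2+0 = 42
e=12: even, count = 42*2+12 = 96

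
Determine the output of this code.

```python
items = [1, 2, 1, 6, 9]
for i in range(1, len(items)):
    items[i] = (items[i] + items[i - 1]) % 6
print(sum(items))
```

i=1: items[1] = (2+1)%6 = 3 → [1, 3, 1, 6, 9]
i=2: items[2] = (1+3)%6 = 4 → [1, 3, 4, 6, 9]
i=3: items[3] = (6+4)%6 = 4 → [1, 3, 4, 4, 9]
i=4: items[4] = (9+4)%6 = 1 → [1, 3, 4, 4, 1]
sum = 13

13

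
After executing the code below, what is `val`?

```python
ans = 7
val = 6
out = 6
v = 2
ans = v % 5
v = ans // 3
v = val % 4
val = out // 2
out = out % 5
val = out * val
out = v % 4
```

ans = 2%5 = 2
v = 2//3 = 0
v = 6%4 = 2
val = 6//2 = 3
out = 6%5 = 1
val = 1*3 = 3
out = 2%4 = 2

3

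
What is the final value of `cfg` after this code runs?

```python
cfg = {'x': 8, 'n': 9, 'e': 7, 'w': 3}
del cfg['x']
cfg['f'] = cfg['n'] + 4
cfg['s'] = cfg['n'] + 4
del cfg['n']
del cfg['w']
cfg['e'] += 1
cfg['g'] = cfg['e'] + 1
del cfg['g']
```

del 'x' → {'n': 9, 'e': 7, 'w': 3}
cfg['f'] = cfg['n']+4 = 13 → {'n': 9, 'e': 7, 'w': 3, 'f': 13}
cfg['s'] = cfg['n']+4 = 13 → {'n': 9, 'e': 7, 'w': 3, 'f': 13, 's': 13}
del 'n' → {'e': 7, 'w': 3, 'f': 13, 's': 13}
del 'w' → {'e': 7, 'f': 13, 's': 13}
cfg['e'] = 7+1 = 8 → {'e': 8, 'f': 13, 's': 13}
cfg['g'] = cfg['e']+1 = 9 → {'e': 8, 'f': 13, 's': 13, 'g': 9}
del 'g' → {'e': 8, 'f': 13, 's': 13}

{'e': 8, 'f': 13, 's': 13}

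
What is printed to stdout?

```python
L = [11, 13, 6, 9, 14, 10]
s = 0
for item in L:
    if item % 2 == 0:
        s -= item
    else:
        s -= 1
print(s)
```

item=11: not even, s = 0-1 = -1
item=13: not even, s = (-1)-1 = -2
item=6: even, s = (-2)-6 = -8
item=9: not even, s = (-8)-1 = -9
item=14: even, s = (-9)-14 = -23
item=10: even, s = (-23)-10 = -33

-33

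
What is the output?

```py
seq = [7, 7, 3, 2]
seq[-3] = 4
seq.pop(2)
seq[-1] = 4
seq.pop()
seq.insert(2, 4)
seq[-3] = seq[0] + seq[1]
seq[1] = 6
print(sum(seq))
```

21

seq[-3] = 4 → [7, 4, 3, 2]
pop(2) removes 3 → [7, 4, 2]
seq[-1] = 4 → [7, 4, 4]
pop() removes 4 → [7, 4]
insert 4 at 2 → [7, 4, 4]
seq[-3] = seq[0]+seq[1] = 7+4 = 11 → [11, 4, 4]
seq[1] = 6 → [11, 6, 4]
sum = 21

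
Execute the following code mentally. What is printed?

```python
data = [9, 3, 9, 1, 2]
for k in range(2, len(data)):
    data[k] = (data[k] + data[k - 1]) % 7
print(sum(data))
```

24

k=2: data[2] = (9+3)%7 = 5 → [9, 3, 5, 1, 2]
k=3: data[3] = (1+5)%7 = 6 → [9, 3, 5, 6, 2]
k=4: data[4] = (2+6)%7 = 1 → [9, 3, 5, 6, 1]
sum = 24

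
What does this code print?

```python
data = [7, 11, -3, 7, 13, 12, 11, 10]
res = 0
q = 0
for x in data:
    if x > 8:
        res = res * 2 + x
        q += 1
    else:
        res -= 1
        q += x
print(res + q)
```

x=7: not >8, res = 0-1 = -1; q=7
x=11: >8, res = (-1)*2+11 = 9; q=8
x=-3: not >8, res = 9-1 = 8; q=5
x=7: not >8, res = 8-1 = 7; q=12
x=13: >8, res = 7*2+13 = 27; q=13
x=12: >8, res = 27*2+12 = 66; q=14
x=11: >8, res = 66*2+11 = 143; q=15
x=10: >8, res = 143*2+10 = 296; q=16
res+q = 296+16 = 312

312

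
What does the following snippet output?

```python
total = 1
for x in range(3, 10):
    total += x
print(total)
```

43

x=3: total = 1+3 = 4
x=4: total = 4+4 = 8
x=5: total = 8+5 = 13
x=6: total = 13+6 = 19
x=7: total = 19+7 = 26
x=8: total = 26+8 = 34
x=9: total = 34+9 = 43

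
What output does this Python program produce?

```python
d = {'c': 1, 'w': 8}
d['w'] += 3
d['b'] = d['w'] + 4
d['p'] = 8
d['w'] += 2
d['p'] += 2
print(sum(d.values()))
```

39

d['w'] = 8+3 = 11 → {'c': 1, 'w': 11}
d['b'] = d['w']+4 = 15 → {'c': 1, 'w': 11, 'b': 15}
d['p'] = 8 → {'c': 1, 'w': 11, 'b': 15, 'p': 8}
d['w'] = 11+2 = 13 → {'c': 1, 'w': 13, 'b': 15, 'p': 8}
d['p'] = 8+2 = 10 → {'c': 1, 'w': 13, 'b': 15, 'p': 10}
sum of values = 39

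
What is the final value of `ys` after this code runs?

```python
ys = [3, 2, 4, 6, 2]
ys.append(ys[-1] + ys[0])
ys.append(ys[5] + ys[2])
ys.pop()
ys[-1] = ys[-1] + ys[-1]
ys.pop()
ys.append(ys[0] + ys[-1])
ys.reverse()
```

[5, 2, 6, 4, 2, 3]

append ys[-1]+ys[0] = 2+3 = 5 → [3, 2, 4, 6, 2, 5]
append ys[5]+ys[2] = 5+4 = 9 → [3, 2, 4, 6, 2, 5, 9]
pop() removes 9 → [3, 2, 4, 6, 2, 5]
ys[-1] = ys[-1]+ys[-1] = 5+5 = 10 → [3, 2, 4, 6, 2, 10]
pop() removes 10 → [3, 2, 4, 6, 2]
append ys[0]+ys[-1] = 3+2 = 5 → [3, 2, 4, 6, 2, 5]
reverse → [5, 2, 6, 4, 2, 3]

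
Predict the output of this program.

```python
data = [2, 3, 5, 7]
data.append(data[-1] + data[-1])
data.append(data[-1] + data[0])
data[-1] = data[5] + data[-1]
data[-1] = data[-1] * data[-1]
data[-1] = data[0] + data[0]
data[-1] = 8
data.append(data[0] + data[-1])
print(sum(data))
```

append data[-1]+data[-1] = 7+7 = 14 → [2, 3, 5, 7, 14]
append data[-1]+data[0] = 14+2 = 16 → [2, 3, 5, 7, 14, 16]
data[-1] = data[5]+data[-1] = 16+16 = 32 → [2, 3, 5, 7, 14, 32]
data[-1] = data[-1]*data[-1] = 32*32 = 1024 → [2, 3, 5, 7, 14, 1024]
data[-1] = data[0]+data[0] = 2+2 = 4 → [2, 3, 5, 7, 14, 4]
data[-1] = 8 → [2, 3, 5, 7, 14, 8]
append data[0]+data[-1] = 2+8 = 10 → [2, 3, 5, 7, 14, 8, 10]
sum = 49

49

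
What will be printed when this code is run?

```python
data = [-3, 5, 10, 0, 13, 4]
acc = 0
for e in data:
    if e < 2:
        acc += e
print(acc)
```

e=-3: <2, acc = 0+(-3) = -3
e=5: not <2
e=10: not <2
e=0: <2, acc = (-3)+0 = -3
e=13: not <2
e=4: not <2

-3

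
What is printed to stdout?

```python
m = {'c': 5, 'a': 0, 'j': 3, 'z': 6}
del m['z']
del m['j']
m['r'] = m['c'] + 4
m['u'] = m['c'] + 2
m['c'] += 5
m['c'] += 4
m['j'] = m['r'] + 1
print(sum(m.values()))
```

del 'z' → {'c': 5, 'a': 0, 'j': 3}
del 'j' → {'c': 5, 'a': 0}
m['r'] = m['c']+4 = 9 → {'c': 5, 'a': 0, 'r': 9}
m['u'] = m['c']+2 = 7 → {'c': 5, 'a': 0, 'r': 9, 'u': 7}
m['c'] = 5+5 = 10 → {'c': 10, 'a': 0, 'r': 9, 'u': 7}
m['c'] = 10+4 = 14 → {'c': 14, 'a': 0, 'r': 9, 'u': 7}
m['j'] = m['r']+1 = 10 → {'c': 14, 'a': 0, 'r': 9, 'u': 7, 'j': 10}
sum of values = 40

40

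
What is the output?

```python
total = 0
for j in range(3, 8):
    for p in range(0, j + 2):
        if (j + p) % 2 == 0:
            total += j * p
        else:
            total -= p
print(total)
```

j=3,p=0: odd sum, total = 0-0 = 0
j=3,p=1: even sum, total = 0+3 = 3
j=3,p=2: odd sum, total = 3-2 = 1
j=3,p=3: even sum, total = 1+9 = 10
j=3,p=4: odd sum, total = 10-4 = 6
j=4,p=0: even sum, total = 6+0 = 6
j=4,p=1: odd sum, total = 6-1 = 5
j=4,p=2: even sum, total = 5+8 = 13
j=4,p=3: odd sum, total = 13-3 = 10
j=4,p=4: even sum, total = 10+16 = 26
j=4,p=5: odd sum, total = 26-5 = 21
j=5,p=0: odd sum, total = 21-0 = 21
j=5,p=1: even sum, total = 21+5 = 26
j=5,p=2: odd sum, total = 26-2 = 24
j=5,p=3: even sum, total = 24+15 = 39
j=5,p=4: odd sum, total = 39-4 = 35
j=5,p=5: even sum, total = 35+25 = 60
j=5,p=6: odd sum, total = 60-6 = 54
j=6,p=0: even sum, total = 54+0 = 54
j=6,p=1: odd sum, total = 54-1 = 53
j=6,p=2: even sum, total = 53+12 = 65
j=6,p=3: odd sum, total = 65-3 = 62
j=6,p=4: even sum, total = 62+24 = 86
j=6,p=5: odd sum, total = 86-5 = 81
j=6,p=6: even sum, total = 81+36 = 117
j=6,p=7: odd sum, total = 117-7 = 110
j=7,p=0: odd sum, total = 110-0 = 110
j=7,p=1: even sum, total = 110+7 = 117
j=7,p=2: odd sum, total = 117-2 = 115
j=7,p=3: even sum, total = 115+21 = 136
j=7,p=4: odd sum, total = 136-4 = 132
j=7,p=5: even sum, total = 132+35 = 167
j=7,p=6: odd sum, total = 167-6 = 161
j=7,p=7: even sum, total = 161+49 = 210
j=7,p=8: odd sum, total = 210-8 = 202

202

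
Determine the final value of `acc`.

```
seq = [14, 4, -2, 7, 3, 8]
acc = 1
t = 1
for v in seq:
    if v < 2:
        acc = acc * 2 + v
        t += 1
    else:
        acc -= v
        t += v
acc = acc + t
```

-16

v=14: not <2, acc = 1-14 = -13; t=15
v=4: not <2, acc = (-13)-4 = -17; t=19
v=-2: <2, acc = (-17)*2+(-2) = -36; t=20
v=7: not <2, acc = (-36)-7 = -43; t=27
v=3: not <2, acc = (-43)-3 = -46; t=30
v=8: not <2, acc = (-46)-8 = -54; t=38
acc+t = (-54)+38 = -16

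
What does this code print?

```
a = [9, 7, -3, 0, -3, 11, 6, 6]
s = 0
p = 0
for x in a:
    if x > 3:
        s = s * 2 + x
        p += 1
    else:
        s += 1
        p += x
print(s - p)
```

x=9: >3, s = 0*2+9 = 9; p=1
x=7: >3, s = 9*2+7 = 25; p=2
x=-3: not >3, s = 25+1 = 26; p=-1
x=0: not >3, s = 26+1 = 27; p=-1
x=-3: not >3, s = 27+1 = 28; p=-4
x=11: >3, s = 28*2+11 = 67; p=-3
x=6: >3, s = 67*2+6 = 140; p=-2
x=6: >3, s = 140*2+6 = 286; p=-1
s-p = 286-(-1) = 287

287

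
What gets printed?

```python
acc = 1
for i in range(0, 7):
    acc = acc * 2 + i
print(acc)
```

248

i=0: acc = 1*2+0 = 2
i=1: acc = 2*2+1 = 5
i=2: acc = 5*2+2 = 12
i=3: acc = 12*2+3 = 27
i=4: acc = 27*2+4 = 58
i=5: acc = 58*2+5 = 121
i=6: acc = 121*2+6 = 248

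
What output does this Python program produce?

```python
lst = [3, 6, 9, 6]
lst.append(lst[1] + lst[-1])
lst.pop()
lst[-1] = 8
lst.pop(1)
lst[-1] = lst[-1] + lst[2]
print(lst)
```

[3, 9, 16]

append lst[1]+lst[-1] = 6+6 = 12 → [3, 6, 9, 6, 12]
pop() removes 12 → [3, 6, 9, 6]
lst[-1] = 8 → [3, 6, 9, 8]
pop(1) removes 6 → [3, 9, 8]
lst[-1] = lst[-1]+lst[2] = 8+8 = 16 → [3, 9, 16]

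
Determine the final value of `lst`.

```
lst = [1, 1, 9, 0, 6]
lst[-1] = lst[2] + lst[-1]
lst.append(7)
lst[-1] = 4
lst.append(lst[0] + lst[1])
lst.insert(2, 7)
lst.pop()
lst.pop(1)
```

lst[-1] = lst[2]+lst[-1] = 9+6 = 15 → [1, 1, 9, 0, 15]
append 7 → [1, 1, 9, 0, 15, 7]
lst[-1] = 4 → [1, 1, 9, 0, 15, 4]
append lst[0]+lst[1] = 1+1 = 2 → [1, 1, 9, 0, 15, 4, 2]
insert 7 at 2 → [1, 1, 7, 9, 0, 15, 4, 2]
pop() removes 2 → [1, 1, 7, 9, 0, 15, 4]
pop(1) removes 1 → [1, 7, 9, 0, 15, 4]

[1, 7, 9, 0, 15, 4]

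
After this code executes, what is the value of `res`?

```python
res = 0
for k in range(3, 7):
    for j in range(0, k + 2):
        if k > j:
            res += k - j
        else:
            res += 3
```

k=3,j=0: 3>0, res = 0+3 = 3
k=3,j=1: 3>1, res = 3+2 = 5
k=3,j=2: 3>2, res = 5+1 = 6
k=3,j=3: not 3>3, res = 6+3 = 9
k=3,j=4: not 3>4, res = 9+3 = 12
k=4,j=0: 4>0, res = 12+4 = 16
k=4,j=1: 4>1, res = 16+3 = 19
k=4,j=2: 4>2, res = 19+2 = 21
k=4,j=3: 4>3, res = 21+1 = 22
k=4,j=4: not 4>4, res = 22+3 = 25
k=4,j=5: not 4>5, res = 25+3 = 28
k=5,j=0: 5>0, res = 28+5 = 33
k=5,j=1: 5>1, res = 33+4 = 37
k=5,j=2: 5>2, res = 37+3 = 40
k=5,j=3: 5>3, res = 40+2 = 42
k=5,j=4: 5>4, res = 42+1 = 43
k=5,j=5: not 5>5, res = 43+3 = 46
k=5,j=6: not 5>6, res = 46+3 = 49
k=6,j=0: 6>0, res = 49+6 = 55
k=6,j=1: 6>1, res = 55+5 = 60
k=6,j=2: 6>2, res = 60+4 = 64
k=6,j=3: 6>3, res = 64+3 = 67
k=6,j=4: 6>4, res = 67+2 = 69
k=6,j=5: 6>5, res = 69+1 = 70
k=6,j=6: not 6>6, res = 70+3 = 73
k=6,j=7: not 6>7, res = 73+3 = 76

76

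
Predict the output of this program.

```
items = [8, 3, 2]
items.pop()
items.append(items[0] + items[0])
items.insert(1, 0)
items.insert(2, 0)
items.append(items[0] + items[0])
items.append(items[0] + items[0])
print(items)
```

[8, 0, 0, 3, 16, 16, 16]

pop() removes 2 → [8, 3]
append items[0]+items[0] = 8+8 = 16 → [8, 3, 16]
insert 0 at 1 → [8, 0, 3, 16]
insert 0 at 2 → [8, 0, 0, 3, 16]
append items[0]+items[0] = 8+8 = 16 → [8, 0, 0, 3, 16, 16]
append items[0]+items[0] = 8+8 = 16 → [8, 0, 0, 3, 16, 16, 16]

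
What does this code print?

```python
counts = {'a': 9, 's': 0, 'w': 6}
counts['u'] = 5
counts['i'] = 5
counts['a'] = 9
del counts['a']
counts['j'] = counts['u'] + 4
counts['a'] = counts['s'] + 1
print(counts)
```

counts['u'] = 5 → {'a': 9, 's': 0, 'w': 6, 'u': 5}
counts['i'] = 5 → {'a': 9, 's': 0, 'w': 6, 'u': 5, 'i': 5}
counts['a'] = 9 → {'a': 9, 's': 0, 'w': 6, 'u': 5, 'i': 5}
del 'a' → {'s': 0, 'w': 6, 'u': 5, 'i': 5}
counts['j'] = counts['u']+4 = 9 → {'s': 0, 'w': 6, 'u': 5, 'i': 5, 'j': 9}
counts['a'] = counts['s']+1 = 1 → {'s': 0, 'w': 6, 'u': 5, 'i': 5, 'j': 9, 'a': 1}

{'s': 0, 'w': 6, 'u': 5, 'i': 5, 'j': 9, 'a': 1}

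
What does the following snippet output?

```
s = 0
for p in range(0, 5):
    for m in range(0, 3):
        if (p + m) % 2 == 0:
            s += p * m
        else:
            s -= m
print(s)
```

9

p=0,m=0: even sum, s = 0+0 = 0
p=0,m=1: odd sum, s = 0-1 = -1
p=0,m=2: even sum, s = (-1)+0 = -1
p=1,m=0: odd sum, s = (-1)-0 = -1
p=1,m=1: even sum, s = (-1)+1 = 0
p=1,m=2: odd sum, s = 0-2 = -2
p=2,m=0: even sum, s = (-2)+0 = -2
p=2,m=1: odd sum, s = (-2)-1 = -3
p=2,m=2: even sum, s = (-3)+4 = 1
p=3,m=0: odd sum, s = 1-0 = 1
p=3,m=1: even sum, s = 1+3 = 4
p=3,m=2: odd sum, s = 4-2 = 2
p=4,m=0: even sum, s = 2+0 = 2
p=4,m=1: odd sum, s = 2-1 = 1
p=4,m=2: even sum, s = 1+8 = 9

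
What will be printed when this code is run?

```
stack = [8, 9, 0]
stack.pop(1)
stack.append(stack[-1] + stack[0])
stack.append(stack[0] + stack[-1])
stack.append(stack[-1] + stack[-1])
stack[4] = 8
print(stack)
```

pop(1) removes 9 → [8, 0]
append stack[-1]+stack[0] = 0+8 = 8 → [8, 0, 8]
append stack[0]+stack[-1] = 8+8 = 16 → [8, 0, 8, 16]
append stack[-1]+stack[-1] = 16+16 = 32 → [8, 0, 8, 16, 32]
stack[4] = 8 → [8, 0, 8, 16, 8]

[8, 0, 8, 16, 8]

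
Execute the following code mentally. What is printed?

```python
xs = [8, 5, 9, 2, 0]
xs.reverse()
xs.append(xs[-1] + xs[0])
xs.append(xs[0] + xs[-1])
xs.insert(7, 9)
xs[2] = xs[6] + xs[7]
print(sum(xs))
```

57

reverse → [0, 2, 9, 5, 8]
append xs[-1]+xs[0] = 8+0 = 8 → [0, 2, 9, 5, 8, 8]
append xs[0]+xs[-1] = 0+8 = 8 → [0, 2, 9, 5, 8, 8, 8]
insert 9 at 7 → [0, 2, 9, 5, 8, 8, 8, 9]
xs[2] = xs[6]+xs[7] = 8+9 = 17 → [0, 2, 17, 5, 8, 8, 8, 9]
sum = 57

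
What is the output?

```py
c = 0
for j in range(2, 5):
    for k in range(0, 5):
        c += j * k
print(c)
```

90

j=2,k=0: c = 0+0 = 0
j=2,k=1: c = 0+2 = 2
j=2,k=2: c = 2+4 = 6
j=2,k=3: c = 6+6 = 12
j=2,k=4: c = 12+8 = 20
j=3,k=0: c = 20+0 = 20
j=3,k=1: c = 20+3 = 23
j=3,k=2: c = 23+6 = 29
j=3,k=3: c = 29+9 = 38
j=3,k=4: c = 38+12 = 50
j=4,k=0: c = 50+0 = 50
j=4,k=1: c = 50+4 = 54
j=4,k=2: c = 54+8 = 62
j=4,k=3: c = 62+12 = 74
j=4,k=4: c = 74+16 = 90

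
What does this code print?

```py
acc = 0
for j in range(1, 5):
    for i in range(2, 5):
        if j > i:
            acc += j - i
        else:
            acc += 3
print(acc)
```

31

j=1,i=2: not 1>2, acc = 0+3 = 3
j=1,i=3: not 1>3, acc = 3+3 = 6
j=1,i=4: not 1>4, acc = 6+3 = 9
j=2,i=2: not 2>2, acc = 9+3 = 12
j=2,i=3: not 2>3, acc = 12+3 = 15
j=2,i=4: not 2>4, acc = 15+3 = 18
j=3,i=2: 3>2, acc = 18+1 = 19
j=3,i=3: not 3>3, acc = 19+3 = 22
j=3,i=4: not 3>4, acc = 22+3 = 25
j=4,i=2: 4>2, acc = 25+2 = 27
j=4,i=3: 4>3, acc = 27+1 = 28
j=4,i=4: not 4>4, acc = 28+3 = 31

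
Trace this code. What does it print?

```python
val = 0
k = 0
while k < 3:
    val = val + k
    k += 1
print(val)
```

k=0: val = 0+0 = 0
k=1: val = 0+1 = 1
k=2: val = 1+2 = 3

3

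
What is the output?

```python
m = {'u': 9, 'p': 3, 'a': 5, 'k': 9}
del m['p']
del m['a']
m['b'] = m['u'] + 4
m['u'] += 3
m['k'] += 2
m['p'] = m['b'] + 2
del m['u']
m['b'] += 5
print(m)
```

del 'p' → {'u': 9, 'a': 5, 'k': 9}
del 'a' → {'u': 9, 'k': 9}
m['b'] = m['u']+4 = 13 → {'u': 9, 'k': 9, 'b': 13}
m['u'] = 9+3 = 12 → {'u': 12, 'k': 9, 'b': 13}
m['k'] = 9+2 = 11 → {'u': 12, 'k': 11, 'b': 13}
m['p'] = m['b']+2 = 15 → {'u': 12, 'k': 11, 'b': 13, 'p': 15}
del 'u' → {'k': 11, 'b': 13, 'p': 15}
m['b'] = 13+5 = 18 → {'k': 11, 'b': 18, 'p': 15}

{'k': 11, 'b': 18, 'p': 15}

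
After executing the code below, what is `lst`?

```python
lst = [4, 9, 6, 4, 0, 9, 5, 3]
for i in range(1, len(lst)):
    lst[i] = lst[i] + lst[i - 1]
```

i=1: lst[1] = 9+4 = 13 → [4, 13, 6, 4, 0, 9, 5, 3]
i=2: lst[2] = 6+13 = 19 → [4, 13, 19, 4, 0, 9, 5, 3]
i=3: lst[3] = 4+19 = 23 → [4, 13, 19, 23, 0, 9, 5, 3]
i=4: lst[4] = 0+23 = 23 → [4, 13, 19, 23, 23, 9, 5, 3]
i=5: lst[5] = 9+23 = 32 → [4, 13, 19, 23, 23, 32, 5, 3]
i=6: lst[6] = 5+32 = 37 → [4, 13, 19, 23, 23, 32, 37, 3]
i=7: lst[7] = 3+37 = 40 → [4, 13, 19, 23, 23, 32, 37, 40]

[4, 13, 19, 23, 23, 32, 37, 40]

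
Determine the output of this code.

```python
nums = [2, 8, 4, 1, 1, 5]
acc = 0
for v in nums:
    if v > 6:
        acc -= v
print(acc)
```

v=2: not >6
v=8: >6, acc = 0-8 = -8
v=4: not >6
v=1: not >6
v=1: not >6
v=5: not >6

-8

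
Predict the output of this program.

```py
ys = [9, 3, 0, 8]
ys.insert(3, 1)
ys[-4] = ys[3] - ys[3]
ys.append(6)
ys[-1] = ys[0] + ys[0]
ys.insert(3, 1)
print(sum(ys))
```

37

insert 1 at 3 → [9, 3, 0, 1, 8]
ys[-4] = ys[3]-ys[3] = 1-1 = 0 → [9, 0, 0, 1, 8]
append 6 → [9, 0, 0, 1, 8, 6]
ys[-1] = ys[0]+ys[0] = 9+9 = 18 → [9, 0, 0, 1, 8, 18]
insert 1 at 3 → [9, 0, 0, 1, 1, 8, 18]
sum = 37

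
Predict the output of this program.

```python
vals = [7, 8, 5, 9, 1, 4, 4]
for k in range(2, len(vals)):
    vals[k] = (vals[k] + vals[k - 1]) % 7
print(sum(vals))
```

33

k=2: vals[2] = (5+8)%7 = 6 → [7, 8, 6, 9, 1, 4, 4]
k=3: vals[3] = (9+6)%7 = 1 → [7, 8, 6, 1, 1, 4, 4]
k=4: vals[4] = (1+1)%7 = 2 → [7, 8, 6, 1, 2, 4, 4]
k=5: vals[5] = (4+2)%7 = 6 → [7, 8, 6, 1, 2, 6, 4]
k=6: vals[6] = (4+6)%7 = 3 → [7, 8, 6, 1, 2, 6, 3]
sum = 33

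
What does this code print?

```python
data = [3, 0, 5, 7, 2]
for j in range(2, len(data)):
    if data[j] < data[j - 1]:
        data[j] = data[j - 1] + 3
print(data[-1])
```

10

j=2: 5>=0, unchanged → [3, 0, 5, 7, 2]
j=3: 7>=5, unchanged → [3, 0, 5, 7, 2]
j=4: 2<7, data[4] = 7+3 = 10 → [3, 0, 5, 7, 10]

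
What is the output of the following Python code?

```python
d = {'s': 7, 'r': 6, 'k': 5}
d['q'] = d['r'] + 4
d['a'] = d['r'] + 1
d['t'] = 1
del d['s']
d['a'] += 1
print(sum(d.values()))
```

30

d['q'] = d['r']+4 = 10 → {'s': 7, 'r': 6, 'k': 5, 'q': 10}
d['a'] = d['r']+1 = 7 → {'s': 7, 'r': 6, 'k': 5, 'q': 10, 'a': 7}
d['t'] = 1 → {'s': 7, 'r': 6, 'k': 5, 'q': 10, 'a': 7, 't': 1}
del 's' → {'r': 6, 'k': 5, 'q': 10, 'a': 7, 't': 1}
d['a'] = 7+1 = 8 → {'r': 6, 'k': 5, 'q': 10, 'a': 8, 't': 1}
sum of values = 30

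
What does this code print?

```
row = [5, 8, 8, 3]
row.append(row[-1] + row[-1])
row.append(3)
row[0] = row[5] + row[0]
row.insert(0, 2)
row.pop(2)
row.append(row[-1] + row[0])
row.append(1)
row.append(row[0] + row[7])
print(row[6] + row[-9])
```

7

append row[-1]+row[-1] = 3+3 = 6 → [5, 8, 8, 3, 6]
append 3 → [5, 8, 8, 3, 6, 3]
row[0] = row[5]+row[0] = 3+5 = 8 → [8, 8, 8, 3, 6, 3]
insert 2 at 0 → [2, 8, 8, 8, 3, 6, 3]
pop(2) removes 8 → [2, 8, 8, 3, 6, 3]
append row[-1]+row[0] = 3+2 = 5 → [2, 8, 8, 3, 6, 3, 5]
append 1 → [2, 8, 8, 3, 6, 3, 5, 1]
append row[0]+row[7] = 2+1 = 3 → [2, 8, 8, 3, 6, 3, 5, 1, 3]
row[6]+row[-9] = 5+2 = 7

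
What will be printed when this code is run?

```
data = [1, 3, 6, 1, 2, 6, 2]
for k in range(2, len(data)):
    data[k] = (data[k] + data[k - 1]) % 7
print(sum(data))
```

k=2: data[2] = (6+3)%7 = 2 → [1, 3, 2, 1, 2, 6, 2]
k=3: data[3] = (1+2)%7 = 3 → [1, 3, 2, 3, 2, 6, 2]
k=4: data[4] = (2+3)%7 = 5 → [1, 3, 2, 3, 5, 6, 2]
k=5: data[5] = (6+5)%7 = 4 → [1, 3, 2, 3, 5, 4, 2]
k=6: data[6] = (2+4)%7 = 6 → [1, 3, 2, 3, 5, 4, 6]
sum = 24

24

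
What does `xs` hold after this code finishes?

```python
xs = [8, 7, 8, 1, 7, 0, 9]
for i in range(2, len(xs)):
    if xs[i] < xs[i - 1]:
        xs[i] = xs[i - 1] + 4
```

i=2: 8>=7, unchanged → [8, 7, 8, 1, 7, 0, 9]
i=3: 1<8, xs[3] = 8+4 = 12 → [8, 7, 8, 12, 7, 0, 9]
i=4: 7<12, xs[4] = 12+4 = 16 → [8, 7, 8, 12, 16, 0, 9]
i=5: 0<16, xs[5] = 16+4 = 20 → [8, 7, 8, 12, 16, 20, 9]
i=6: 9<20, xs[6] = 20+4 = 24 → [8, 7, 8, 12, 16, 20, 24]

[8, 7, 8, 12, 16, 20, 24]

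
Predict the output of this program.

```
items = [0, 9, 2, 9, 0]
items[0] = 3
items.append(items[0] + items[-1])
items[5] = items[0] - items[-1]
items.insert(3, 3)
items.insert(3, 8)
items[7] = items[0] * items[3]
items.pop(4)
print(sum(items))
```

55

items[0] = 3 → [3, 9, 2, 9, 0]
append items[0]+items[-1] = 3+0 = 3 → [3, 9, 2, 9, 0, 3]
items[5] = items[0]-items[-1] = 3-3 = 0 → [3, 9, 2, 9, 0, 0]
insert 3 at 3 → [3, 9, 2, 3, 9, 0, 0]
insert 8 at 3 → [3, 9, 2, 8, 3, 9, 0, 0]
items[7] = items[0]*items[3] = 3*8 = 24 → [3, 9, 2, 8, 3, 9, 0, 24]
pop(4) removes 3 → [3, 9, 2, 8, 9, 0, 24]
sum = 55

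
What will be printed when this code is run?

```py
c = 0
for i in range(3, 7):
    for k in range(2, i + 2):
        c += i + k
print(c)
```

156

i=3,k=2: c = 0+5 = 5
i=3,k=3: c = 5+6 = 11
i=3,k=4: c = 11+7 = 18
i=4,k=2: c = 18+6 = 24
i=4,k=3: c = 24+7 = 31
i=4,k=4: c = 31+8 = 39
i=4,k=5: c = 39+9 = 48
i=5,k=2: c = 48+7 = 55
i=5,k=3: c = 55+8 = 63
i=5,k=4: c = 63+9 = 72
i=5,k=5: c = 72+10 = 82
i=5,k=6: c = 82+11 = 93
i=6,k=2: c = 93+8 = 101
i=6,k=3: c = 101+9 = 110
i=6,k=4: c = 110+10 = 120
i=6,k=5: c = 120+11 = 131
i=6,k=6: c = 131+12 = 143
i=6,k=7: c = 143+13 = 156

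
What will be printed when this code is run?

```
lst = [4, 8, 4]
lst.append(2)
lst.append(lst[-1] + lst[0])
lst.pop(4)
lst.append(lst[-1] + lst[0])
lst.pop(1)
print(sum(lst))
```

16

append 2 → [4, 8, 4, 2]
append lst[-1]+lst[0] = 2+4 = 6 → [4, 8, 4, 2, 6]
pop(4) removes 6 → [4, 8, 4, 2]
append lst[-1]+lst[0] = 2+4 = 6 → [4, 8, 4, 2, 6]
pop(1) removes 8 → [4, 4, 2, 6]
sum = 16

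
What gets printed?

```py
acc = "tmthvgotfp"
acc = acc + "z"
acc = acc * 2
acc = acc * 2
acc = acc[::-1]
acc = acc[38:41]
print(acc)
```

+ 'z' → 'tmthvgotfpz'
repeat ×2 → 'tmthvgotfpztmthvgotfpz'
repeat ×2 → 'tmthvgotfpztmthvgotfpztmthvgotfpztmthvgotfpz'
reverse → 'zpftogvhtmtzpftogvhtmtzpftogvhtmtzpftogvhtmt'
slice [38:41] → 'gvh'

gvh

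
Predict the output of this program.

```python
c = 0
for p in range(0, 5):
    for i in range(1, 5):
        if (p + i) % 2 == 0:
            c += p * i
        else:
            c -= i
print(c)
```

28

p=0,i=1: odd sum, c = 0-1 = -1
p=0,i=2: even sum, c = (-1)+0 = -1
p=0,i=3: odd sum, c = (-1)-3 = -4
p=0,i=4: even sum, c = (-4)+0 = -4
p=1,i=1: even sum, c = (-4)+1 = -3
p=1,i=2: odd sum, c = (-3)-2 = -5
p=1,i=3: even sum, c = (-5)+3 = -2
p=1,i=4: odd sum, c = (-2)-4 = -6
p=2,i=1: odd sum, c = (-6)-1 = -7
p=2,i=2: even sum, c = (-7)+4 = -3
p=2,i=3: odd sum, c = (-3)-3 = -6
p=2,i=4: even sum, c = (-6)+8 = 2
p=3,i=1: even sum, c = 2+3 = 5
p=3,i=2: odd sum, c = 5-2 = 3
p=3,i=3: even sum, c = 3+9 = 12
p=3,i=4: odd sum, c = 12-4 = 8
p=4,i=1: odd sum, c = 8-1 = 7
p=4,i=2: even sum, c = 7+8 = 15
p=4,i=3: odd sum, c = 15-3 = 12
p=4,i=4: even sum, c = 12+16 = 28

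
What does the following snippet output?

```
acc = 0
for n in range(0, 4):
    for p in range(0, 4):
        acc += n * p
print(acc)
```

n=0,p=0: acc = 0+0 = 0
n=0,p=1: acc = 0+0 = 0
n=0,p=2: acc = 0+0 = 0
n=0,p=3: acc = 0+0 = 0
n=1,p=0: acc = 0+0 = 0
n=1,p=1: acc = 0+1 = 1
n=1,p=2: acc = 1+2 = 3
n=1,p=3: acc = 3+3 = 6
n=2,p=0: acc = 6+0 = 6
n=2,p=1: acc = 6+2 = 8
n=2,p=2: acc = 8+4 = 12
n=2,p=3: acc = 12+6 = 18
n=3,p=0: acc = 18+0 = 18
n=3,p=1: acc = 18+3 = 21
n=3,p=2: acc = 21+6 = 27
n=3,p=3: acc = 27+9 = 36

36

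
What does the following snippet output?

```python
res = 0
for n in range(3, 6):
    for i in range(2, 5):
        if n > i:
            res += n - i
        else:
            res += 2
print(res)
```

n=3,i=2: 3>2, res = 0+1 = 1
n=3,i=3: not 3>3, res = 1+2 = 3
n=3,i=4: not 3>4, res = 3+2 = 5
n=4,i=2: 4>2, res = 5+2 = 7
n=4,i=3: 4>3, res = 7+1 = 8
n=4,i=4: not 4>4, res = 8+2 = 10
n=5,i=2: 5>2, res = 10+3 = 13
n=5,i=3: 5>3, res = 13+2 = 15
n=5,i=4: 5>4, res = 15+1 = 16

16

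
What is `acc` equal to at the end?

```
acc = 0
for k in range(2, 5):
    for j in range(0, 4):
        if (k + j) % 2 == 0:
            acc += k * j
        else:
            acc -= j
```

k=2,j=0: even sum, acc = 0+0 = 0
k=2,j=1: odd sum, acc = 0-1 = -1
k=2,j=2: even sum, acc = (-1)+4 = 3
k=2,j=3: odd sum, acc = 3-3 = 0
k=3,j=0: odd sum, acc = 0-0 = 0
k=3,j=1: even sum, acc = 0+3 = 3
k=3,j=2: odd sum, acc = 3-2 = 1
k=3,j=3: even sum, acc = 1+9 = 10
k=4,j=0: even sum, acc = 10+0 = 10
k=4,j=1: odd sum, acc = 10-1 = 9
k=4,j=2: even sum, acc = 9+8 = 17
k=4,j=3: odd sum, acc = 17-3 = 14

14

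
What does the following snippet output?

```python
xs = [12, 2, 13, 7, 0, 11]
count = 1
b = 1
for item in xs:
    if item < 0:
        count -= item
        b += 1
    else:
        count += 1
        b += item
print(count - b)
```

-39

item=12: not <0, count = 1+1 = 2; b=13
item=2: not <0, count = 2+1 = 3; b=15
item=13: not <0, count = 3+1 = 4; b=28
item=7: not <0, count = 4+1 = 5; b=35
item=0: not <0, count = 5+1 = 6; b=35
item=11: not <0, count = 6+1 = 7; b=46
count-b = 7-46 = -39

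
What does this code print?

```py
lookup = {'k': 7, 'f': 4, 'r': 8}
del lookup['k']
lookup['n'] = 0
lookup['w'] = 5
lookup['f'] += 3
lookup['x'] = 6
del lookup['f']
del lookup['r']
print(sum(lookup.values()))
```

del 'k' → {'f': 4, 'r': 8}
lookup['n'] = 0 → {'f': 4, 'r': 8, 'n': 0}
lookup['w'] = 5 → {'f': 4, 'r': 8, 'n': 0, 'w': 5}
lookup['f'] = 4+3 = 7 → {'f': 7, 'r': 8, 'n': 0, 'w': 5}
lookup['x'] = 6 → {'f': 7, 'r': 8, 'n': 0, 'w': 5, 'x': 6}
del 'f' → {'r': 8, 'n': 0, 'w': 5, 'x': 6}
del 'r' → {'n': 0, 'w': 5, 'x': 6}
sum of values = 11

11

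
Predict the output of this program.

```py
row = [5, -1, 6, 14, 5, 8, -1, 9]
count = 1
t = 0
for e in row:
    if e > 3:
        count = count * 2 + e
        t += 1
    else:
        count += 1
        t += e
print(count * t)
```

e=5: >3, count = 1*2+5 = 7; t=1
e=-1: not >3, count = 7+1 = 8; t=0
e=6: >3, count = 8*2+6 = 22; t=1
e=14: >3, count = 22*2+14 = 58; t=2
e=5: >3, count = 58*2+5 = 121; t=3
e=8: >3, count = 121*2+8 = 250; t=4
e=-1: not >3, count = 250+1 = 251; t=3
e=9: >3, count = 251*2+9 = 511; t=4
count*t = 511*4 = 2044

2044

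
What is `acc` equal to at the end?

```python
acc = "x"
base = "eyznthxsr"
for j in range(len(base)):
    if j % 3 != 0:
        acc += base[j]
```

j=0: skip
j=1: add 'y' → 'xy'
j=2: add 'z' → 'xyz'
j=3: skip
j=4: add 't' → 'xyzt'
j=5: add 'h' → 'xyzth'
j=6: skip
j=7: add 's' → 'xyzths'
j=8: add 'r' → 'xyzthsr'

'xyzthsr'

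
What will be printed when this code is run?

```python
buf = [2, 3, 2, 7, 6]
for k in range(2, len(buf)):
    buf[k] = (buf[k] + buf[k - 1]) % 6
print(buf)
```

[2, 3, 5, 0, 0]

k=2: buf[2] = (2+3)%6 = 5 → [2, 3, 5, 7, 6]
k=3: buf[3] = (7+5)%6 = 0 → [2, 3, 5, 0, 6]
k=4: buf[4] = (6+0)%6 = 0 → [2, 3, 5, 0, 0]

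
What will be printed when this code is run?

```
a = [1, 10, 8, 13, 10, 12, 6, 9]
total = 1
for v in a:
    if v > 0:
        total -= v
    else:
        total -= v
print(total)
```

v=1: >0, total = 1-1 = 0
v=10: >0, total = 0-10 = -10
v=8: >0, total = (-10)-8 = -18
v=13: >0, total = (-18)-13 = -31
v=10: >0, total = (-31)-10 = -41
v=12: >0, total = (-41)-12 = -53
v=6: >0, total = (-53)-6 = -59
v=9: >0, total = (-59)-9 = -68

-68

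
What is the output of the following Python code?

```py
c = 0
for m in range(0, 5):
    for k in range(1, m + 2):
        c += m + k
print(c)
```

75

m=0,k=1: c = 0+1 = 1
m=1,k=1: c = 1+2 = 3
m=1,k=2: c = 3+3 = 6
m=2,k=1: c = 6+3 = 9
m=2,k=2: c = 9+4 = 13
m=2,k=3: c = 13+5 = 18
m=3,k=1: c = 18+4 = 22
m=3,k=2: c = 22+5 = 27
m=3,k=3: c = 27+6 = 33
m=3,k=4: c = 33+7 = 40
m=4,k=1: c = 40+5 = 45
m=4,k=2: c = 45+6 = 51
m=4,k=3: c = 51+7 = 58
m=4,k=4: c = 58+8 = 66
m=4,k=5: c = 66+9 = 75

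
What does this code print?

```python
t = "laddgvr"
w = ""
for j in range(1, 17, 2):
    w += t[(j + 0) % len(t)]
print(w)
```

j=1: add t[1]='a' → 'a'
j=3: add t[3]='d' → 'ad'
j=5: add t[5]='v' → 'adv'
j=7: add t[0]='l' → 'advl'
j=9: add t[2]='d' → 'advld'
j=11: add t[4]='g' → 'advldg'
j=13: add t[6]='r' → 'advldgr'
j=15: add t[1]='a' → 'advldgra'

advldgra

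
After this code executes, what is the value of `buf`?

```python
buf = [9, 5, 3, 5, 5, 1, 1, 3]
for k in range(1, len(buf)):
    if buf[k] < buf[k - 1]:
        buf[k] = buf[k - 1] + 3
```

[9, 12, 15, 18, 21, 24, 27, 30]

k=1: 5<9, buf[1] = 9+3 = 12 → [9, 12, 3, 5, 5, 1, 1, 3]
k=2: 3<12, buf[2] = 12+3 = 15 → [9, 12, 15, 5, 5, 1, 1, 3]
k=3: 5<15, buf[3] = 15+3 = 18 → [9, 12, 15, 18, 5, 1, 1, 3]
k=4: 5<18, buf[4] = 18+3 = 21 → [9, 12, 15, 18, 21, 1, 1, 3]
k=5: 1<21, buf[5] = 21+3 = 24 → [9, 12, 15, 18, 21, 24, 1, 3]
k=6: 1<24, buf[6] = 24+3 = 27 → [9, 12, 15, 18, 21, 24, 27, 3]
k=7: 3<27, buf[7] = 27+3 = 30 → [9, 12, 15, 18, 21, 24, 27, 30]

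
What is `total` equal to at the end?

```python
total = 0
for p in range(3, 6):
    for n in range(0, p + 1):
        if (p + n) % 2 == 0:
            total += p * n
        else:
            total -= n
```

p=3,n=0: odd sum, total = 0-0 = 0
p=3,n=1: even sum, total = 0+3 = 3
p=3,n=2: odd sum, total = 3-2 = 1
p=3,n=3: even sum, total = 1+9 = 10
p=4,n=0: even sum, total = 10+0 = 10
p=4,n=1: odd sum, total = 10-1 = 9
p=4,n=2: even sum, total = 9+8 = 17
p=4,n=3: odd sum, total = 17-3 = 14
p=4,n=4: even sum, total = 14+16 = 30
p=5,n=0: odd sum, total = 30-0 = 30
p=5,n=1: even sum, total = 30+5 = 35
p=5,n=2: odd sum, total = 35-2 = 33
p=5,n=3: even sum, total = 33+15 = 48
p=5,n=4: odd sum, total = 48-4 = 44
p=5,n=5: even sum, total = 44+25 = 69

69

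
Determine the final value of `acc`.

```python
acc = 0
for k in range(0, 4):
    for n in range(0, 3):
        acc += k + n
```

30

k=0,n=0: acc = 0+0 = 0
k=0,n=1: acc = 0+1 = 1
k=0,n=2: acc = 1+2 = 3
k=1,n=0: acc = 3+1 = 4
k=1,n=1: acc = 4+2 = 6
k=1,n=2: acc = 6+3 = 9
k=2,n=0: acc = 9+2 = 11
k=2,n=1: acc = 11+3 = 14
k=2,n=2: acc = 14+4 = 18
k=3,n=0: acc = 18+3 = 21
k=3,n=1: acc = 21+4 = 25
k=3,n=2: acc = 25+5 = 30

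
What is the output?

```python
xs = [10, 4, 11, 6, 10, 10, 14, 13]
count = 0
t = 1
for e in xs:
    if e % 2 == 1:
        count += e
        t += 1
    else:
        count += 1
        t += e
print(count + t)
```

87

e=10: not odd, count = 0+1 = 1; t=11
e=4: not odd, count = 1+1 = 2; t=15
e=11: odd, count = 2+11 = 13; t=16
e=6: not odd, count = 13+1 = 14; t=22
e=10: not odd, count = 14+1 = 15; t=32
e=10: not odd, count = 15+1 = 16; t=42
e=14: not odd, count = 16+1 = 17; t=56
e=13: odd, count = 17+13 = 30; t=57
count+t = 30+57 = 87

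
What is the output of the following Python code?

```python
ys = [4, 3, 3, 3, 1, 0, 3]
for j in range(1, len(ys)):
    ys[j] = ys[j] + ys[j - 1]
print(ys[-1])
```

j=1: ys[1] = 3+4 = 7 → [4, 7, 3, 3, 1, 0, 3]
j=2: ys[2] = 3+7 = 10 → [4, 7, 10, 3, 1, 0, 3]
j=3: ys[3] = 3+10 = 13 → [4, 7, 10, 13, 1, 0, 3]
j=4: ys[4] = 1+13 = 14 → [4, 7, 10, 13, 14, 0, 3]
j=5: ys[5] = 0+14 = 14 → [4, 7, 10, 13, 14, 14, 3]
j=6: ys[6] = 3+14 = 17 → [4, 7, 10, 13, 14, 14, 17]

17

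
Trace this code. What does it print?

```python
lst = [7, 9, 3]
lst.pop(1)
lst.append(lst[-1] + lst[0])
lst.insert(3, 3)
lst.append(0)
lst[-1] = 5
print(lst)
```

[7, 3, 10, 3, 5]

pop(1) removes 9 → [7, 3]
append lst[-1]+lst[0] = 3+7 = 10 → [7, 3, 10]
insert 3 at 3 → [7, 3, 10, 3]
append 0 → [7, 3, 10, 3, 0]
lst[-1] = 5 → [7, 3, 10, 3, 5]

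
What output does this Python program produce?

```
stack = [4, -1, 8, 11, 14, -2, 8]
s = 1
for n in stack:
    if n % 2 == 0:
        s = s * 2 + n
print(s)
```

220

n=4: even, s = 1*2+4 = 6
n=-1: not even
n=8: even, s = 6*2+8 = 20
n=11: not even
n=14: even, s = 20*2+14 = 54
n=-2: even, s = 54*2+(-2) = 106
n=8: even, s = 106*2+8 = 220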